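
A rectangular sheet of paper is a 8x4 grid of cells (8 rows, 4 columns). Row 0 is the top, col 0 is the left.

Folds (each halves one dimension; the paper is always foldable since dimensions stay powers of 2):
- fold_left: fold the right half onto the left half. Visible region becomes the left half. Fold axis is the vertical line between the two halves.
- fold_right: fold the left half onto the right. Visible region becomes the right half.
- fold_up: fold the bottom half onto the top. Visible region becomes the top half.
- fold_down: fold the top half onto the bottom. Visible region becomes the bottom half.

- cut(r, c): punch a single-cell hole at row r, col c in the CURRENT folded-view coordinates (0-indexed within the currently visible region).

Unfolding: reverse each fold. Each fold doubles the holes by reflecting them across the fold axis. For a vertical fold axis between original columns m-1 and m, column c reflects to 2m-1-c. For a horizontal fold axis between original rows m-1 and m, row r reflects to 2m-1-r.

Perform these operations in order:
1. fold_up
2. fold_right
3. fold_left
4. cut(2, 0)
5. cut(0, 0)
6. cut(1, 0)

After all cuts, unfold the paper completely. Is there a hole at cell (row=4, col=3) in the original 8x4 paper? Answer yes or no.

Op 1 fold_up: fold axis h@4; visible region now rows[0,4) x cols[0,4) = 4x4
Op 2 fold_right: fold axis v@2; visible region now rows[0,4) x cols[2,4) = 4x2
Op 3 fold_left: fold axis v@3; visible region now rows[0,4) x cols[2,3) = 4x1
Op 4 cut(2, 0): punch at orig (2,2); cuts so far [(2, 2)]; region rows[0,4) x cols[2,3) = 4x1
Op 5 cut(0, 0): punch at orig (0,2); cuts so far [(0, 2), (2, 2)]; region rows[0,4) x cols[2,3) = 4x1
Op 6 cut(1, 0): punch at orig (1,2); cuts so far [(0, 2), (1, 2), (2, 2)]; region rows[0,4) x cols[2,3) = 4x1
Unfold 1 (reflect across v@3): 6 holes -> [(0, 2), (0, 3), (1, 2), (1, 3), (2, 2), (2, 3)]
Unfold 2 (reflect across v@2): 12 holes -> [(0, 0), (0, 1), (0, 2), (0, 3), (1, 0), (1, 1), (1, 2), (1, 3), (2, 0), (2, 1), (2, 2), (2, 3)]
Unfold 3 (reflect across h@4): 24 holes -> [(0, 0), (0, 1), (0, 2), (0, 3), (1, 0), (1, 1), (1, 2), (1, 3), (2, 0), (2, 1), (2, 2), (2, 3), (5, 0), (5, 1), (5, 2), (5, 3), (6, 0), (6, 1), (6, 2), (6, 3), (7, 0), (7, 1), (7, 2), (7, 3)]
Holes: [(0, 0), (0, 1), (0, 2), (0, 3), (1, 0), (1, 1), (1, 2), (1, 3), (2, 0), (2, 1), (2, 2), (2, 3), (5, 0), (5, 1), (5, 2), (5, 3), (6, 0), (6, 1), (6, 2), (6, 3), (7, 0), (7, 1), (7, 2), (7, 3)]

Answer: no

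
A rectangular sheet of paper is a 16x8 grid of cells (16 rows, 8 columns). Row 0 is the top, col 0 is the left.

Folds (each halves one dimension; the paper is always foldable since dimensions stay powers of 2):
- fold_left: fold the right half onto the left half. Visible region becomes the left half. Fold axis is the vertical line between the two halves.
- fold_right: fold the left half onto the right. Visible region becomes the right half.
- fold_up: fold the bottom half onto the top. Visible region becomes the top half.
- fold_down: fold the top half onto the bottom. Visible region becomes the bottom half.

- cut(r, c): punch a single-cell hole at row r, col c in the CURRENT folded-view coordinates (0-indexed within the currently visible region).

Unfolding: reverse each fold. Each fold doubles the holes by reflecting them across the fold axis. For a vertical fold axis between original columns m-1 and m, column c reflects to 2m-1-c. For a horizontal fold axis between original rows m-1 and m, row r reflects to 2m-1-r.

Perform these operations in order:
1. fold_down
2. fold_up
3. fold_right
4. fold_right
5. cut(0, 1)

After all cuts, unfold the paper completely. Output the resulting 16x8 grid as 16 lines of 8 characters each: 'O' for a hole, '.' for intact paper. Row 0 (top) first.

Answer: O..OO..O
........
........
........
........
........
........
O..OO..O
O..OO..O
........
........
........
........
........
........
O..OO..O

Derivation:
Op 1 fold_down: fold axis h@8; visible region now rows[8,16) x cols[0,8) = 8x8
Op 2 fold_up: fold axis h@12; visible region now rows[8,12) x cols[0,8) = 4x8
Op 3 fold_right: fold axis v@4; visible region now rows[8,12) x cols[4,8) = 4x4
Op 4 fold_right: fold axis v@6; visible region now rows[8,12) x cols[6,8) = 4x2
Op 5 cut(0, 1): punch at orig (8,7); cuts so far [(8, 7)]; region rows[8,12) x cols[6,8) = 4x2
Unfold 1 (reflect across v@6): 2 holes -> [(8, 4), (8, 7)]
Unfold 2 (reflect across v@4): 4 holes -> [(8, 0), (8, 3), (8, 4), (8, 7)]
Unfold 3 (reflect across h@12): 8 holes -> [(8, 0), (8, 3), (8, 4), (8, 7), (15, 0), (15, 3), (15, 4), (15, 7)]
Unfold 4 (reflect across h@8): 16 holes -> [(0, 0), (0, 3), (0, 4), (0, 7), (7, 0), (7, 3), (7, 4), (7, 7), (8, 0), (8, 3), (8, 4), (8, 7), (15, 0), (15, 3), (15, 4), (15, 7)]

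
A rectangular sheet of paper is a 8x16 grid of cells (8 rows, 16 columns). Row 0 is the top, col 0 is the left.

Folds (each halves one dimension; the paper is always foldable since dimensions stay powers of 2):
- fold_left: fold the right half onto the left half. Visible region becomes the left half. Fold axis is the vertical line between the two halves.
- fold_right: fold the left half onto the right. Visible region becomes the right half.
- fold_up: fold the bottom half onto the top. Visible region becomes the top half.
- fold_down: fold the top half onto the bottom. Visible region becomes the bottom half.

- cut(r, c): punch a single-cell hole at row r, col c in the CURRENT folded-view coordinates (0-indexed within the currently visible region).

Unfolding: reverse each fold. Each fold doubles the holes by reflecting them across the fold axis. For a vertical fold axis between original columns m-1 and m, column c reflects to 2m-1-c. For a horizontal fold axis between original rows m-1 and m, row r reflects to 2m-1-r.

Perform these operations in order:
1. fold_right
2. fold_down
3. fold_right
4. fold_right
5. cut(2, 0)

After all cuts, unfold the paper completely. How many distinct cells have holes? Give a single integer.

Answer: 16

Derivation:
Op 1 fold_right: fold axis v@8; visible region now rows[0,8) x cols[8,16) = 8x8
Op 2 fold_down: fold axis h@4; visible region now rows[4,8) x cols[8,16) = 4x8
Op 3 fold_right: fold axis v@12; visible region now rows[4,8) x cols[12,16) = 4x4
Op 4 fold_right: fold axis v@14; visible region now rows[4,8) x cols[14,16) = 4x2
Op 5 cut(2, 0): punch at orig (6,14); cuts so far [(6, 14)]; region rows[4,8) x cols[14,16) = 4x2
Unfold 1 (reflect across v@14): 2 holes -> [(6, 13), (6, 14)]
Unfold 2 (reflect across v@12): 4 holes -> [(6, 9), (6, 10), (6, 13), (6, 14)]
Unfold 3 (reflect across h@4): 8 holes -> [(1, 9), (1, 10), (1, 13), (1, 14), (6, 9), (6, 10), (6, 13), (6, 14)]
Unfold 4 (reflect across v@8): 16 holes -> [(1, 1), (1, 2), (1, 5), (1, 6), (1, 9), (1, 10), (1, 13), (1, 14), (6, 1), (6, 2), (6, 5), (6, 6), (6, 9), (6, 10), (6, 13), (6, 14)]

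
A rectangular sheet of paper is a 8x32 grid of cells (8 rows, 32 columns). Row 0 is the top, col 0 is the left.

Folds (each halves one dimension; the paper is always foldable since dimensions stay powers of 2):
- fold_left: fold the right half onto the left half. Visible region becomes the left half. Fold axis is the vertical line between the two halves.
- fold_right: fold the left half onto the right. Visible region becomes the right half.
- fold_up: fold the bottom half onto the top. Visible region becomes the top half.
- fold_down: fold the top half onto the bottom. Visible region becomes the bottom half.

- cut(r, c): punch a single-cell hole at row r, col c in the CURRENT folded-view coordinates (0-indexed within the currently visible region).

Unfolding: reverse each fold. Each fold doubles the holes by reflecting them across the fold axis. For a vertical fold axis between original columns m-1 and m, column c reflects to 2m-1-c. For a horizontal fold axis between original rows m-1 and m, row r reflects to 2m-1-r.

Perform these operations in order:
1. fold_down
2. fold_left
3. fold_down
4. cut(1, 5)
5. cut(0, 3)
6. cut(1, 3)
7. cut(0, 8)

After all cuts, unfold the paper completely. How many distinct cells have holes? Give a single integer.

Answer: 32

Derivation:
Op 1 fold_down: fold axis h@4; visible region now rows[4,8) x cols[0,32) = 4x32
Op 2 fold_left: fold axis v@16; visible region now rows[4,8) x cols[0,16) = 4x16
Op 3 fold_down: fold axis h@6; visible region now rows[6,8) x cols[0,16) = 2x16
Op 4 cut(1, 5): punch at orig (7,5); cuts so far [(7, 5)]; region rows[6,8) x cols[0,16) = 2x16
Op 5 cut(0, 3): punch at orig (6,3); cuts so far [(6, 3), (7, 5)]; region rows[6,8) x cols[0,16) = 2x16
Op 6 cut(1, 3): punch at orig (7,3); cuts so far [(6, 3), (7, 3), (7, 5)]; region rows[6,8) x cols[0,16) = 2x16
Op 7 cut(0, 8): punch at orig (6,8); cuts so far [(6, 3), (6, 8), (7, 3), (7, 5)]; region rows[6,8) x cols[0,16) = 2x16
Unfold 1 (reflect across h@6): 8 holes -> [(4, 3), (4, 5), (5, 3), (5, 8), (6, 3), (6, 8), (7, 3), (7, 5)]
Unfold 2 (reflect across v@16): 16 holes -> [(4, 3), (4, 5), (4, 26), (4, 28), (5, 3), (5, 8), (5, 23), (5, 28), (6, 3), (6, 8), (6, 23), (6, 28), (7, 3), (7, 5), (7, 26), (7, 28)]
Unfold 3 (reflect across h@4): 32 holes -> [(0, 3), (0, 5), (0, 26), (0, 28), (1, 3), (1, 8), (1, 23), (1, 28), (2, 3), (2, 8), (2, 23), (2, 28), (3, 3), (3, 5), (3, 26), (3, 28), (4, 3), (4, 5), (4, 26), (4, 28), (5, 3), (5, 8), (5, 23), (5, 28), (6, 3), (6, 8), (6, 23), (6, 28), (7, 3), (7, 5), (7, 26), (7, 28)]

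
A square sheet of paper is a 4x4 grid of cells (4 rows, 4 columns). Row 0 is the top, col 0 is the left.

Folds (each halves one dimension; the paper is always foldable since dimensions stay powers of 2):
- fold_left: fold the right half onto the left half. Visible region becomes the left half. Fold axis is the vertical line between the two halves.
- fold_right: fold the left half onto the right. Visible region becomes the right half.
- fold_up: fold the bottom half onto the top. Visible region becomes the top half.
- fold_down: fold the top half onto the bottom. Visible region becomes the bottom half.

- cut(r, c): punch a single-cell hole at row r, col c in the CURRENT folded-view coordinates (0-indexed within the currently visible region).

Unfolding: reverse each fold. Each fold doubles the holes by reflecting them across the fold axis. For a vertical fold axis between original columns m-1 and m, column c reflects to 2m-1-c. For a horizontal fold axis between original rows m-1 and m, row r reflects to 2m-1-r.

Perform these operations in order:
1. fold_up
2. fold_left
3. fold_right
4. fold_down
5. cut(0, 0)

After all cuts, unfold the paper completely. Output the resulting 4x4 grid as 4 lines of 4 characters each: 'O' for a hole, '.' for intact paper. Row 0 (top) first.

Op 1 fold_up: fold axis h@2; visible region now rows[0,2) x cols[0,4) = 2x4
Op 2 fold_left: fold axis v@2; visible region now rows[0,2) x cols[0,2) = 2x2
Op 3 fold_right: fold axis v@1; visible region now rows[0,2) x cols[1,2) = 2x1
Op 4 fold_down: fold axis h@1; visible region now rows[1,2) x cols[1,2) = 1x1
Op 5 cut(0, 0): punch at orig (1,1); cuts so far [(1, 1)]; region rows[1,2) x cols[1,2) = 1x1
Unfold 1 (reflect across h@1): 2 holes -> [(0, 1), (1, 1)]
Unfold 2 (reflect across v@1): 4 holes -> [(0, 0), (0, 1), (1, 0), (1, 1)]
Unfold 3 (reflect across v@2): 8 holes -> [(0, 0), (0, 1), (0, 2), (0, 3), (1, 0), (1, 1), (1, 2), (1, 3)]
Unfold 4 (reflect across h@2): 16 holes -> [(0, 0), (0, 1), (0, 2), (0, 3), (1, 0), (1, 1), (1, 2), (1, 3), (2, 0), (2, 1), (2, 2), (2, 3), (3, 0), (3, 1), (3, 2), (3, 3)]

Answer: OOOO
OOOO
OOOO
OOOO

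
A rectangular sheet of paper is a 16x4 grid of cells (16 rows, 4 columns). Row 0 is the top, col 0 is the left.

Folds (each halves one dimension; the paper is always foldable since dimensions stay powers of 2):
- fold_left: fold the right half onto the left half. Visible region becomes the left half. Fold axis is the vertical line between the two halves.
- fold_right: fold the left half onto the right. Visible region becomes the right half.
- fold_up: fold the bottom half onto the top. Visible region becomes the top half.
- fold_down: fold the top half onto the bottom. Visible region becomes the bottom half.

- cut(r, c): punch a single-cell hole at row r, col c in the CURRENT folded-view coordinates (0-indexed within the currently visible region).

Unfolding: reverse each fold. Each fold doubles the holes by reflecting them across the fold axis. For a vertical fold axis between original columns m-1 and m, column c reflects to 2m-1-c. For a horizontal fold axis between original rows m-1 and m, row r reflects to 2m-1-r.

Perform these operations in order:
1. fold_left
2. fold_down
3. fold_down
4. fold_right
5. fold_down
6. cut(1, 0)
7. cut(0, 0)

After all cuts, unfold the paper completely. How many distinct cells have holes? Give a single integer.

Op 1 fold_left: fold axis v@2; visible region now rows[0,16) x cols[0,2) = 16x2
Op 2 fold_down: fold axis h@8; visible region now rows[8,16) x cols[0,2) = 8x2
Op 3 fold_down: fold axis h@12; visible region now rows[12,16) x cols[0,2) = 4x2
Op 4 fold_right: fold axis v@1; visible region now rows[12,16) x cols[1,2) = 4x1
Op 5 fold_down: fold axis h@14; visible region now rows[14,16) x cols[1,2) = 2x1
Op 6 cut(1, 0): punch at orig (15,1); cuts so far [(15, 1)]; region rows[14,16) x cols[1,2) = 2x1
Op 7 cut(0, 0): punch at orig (14,1); cuts so far [(14, 1), (15, 1)]; region rows[14,16) x cols[1,2) = 2x1
Unfold 1 (reflect across h@14): 4 holes -> [(12, 1), (13, 1), (14, 1), (15, 1)]
Unfold 2 (reflect across v@1): 8 holes -> [(12, 0), (12, 1), (13, 0), (13, 1), (14, 0), (14, 1), (15, 0), (15, 1)]
Unfold 3 (reflect across h@12): 16 holes -> [(8, 0), (8, 1), (9, 0), (9, 1), (10, 0), (10, 1), (11, 0), (11, 1), (12, 0), (12, 1), (13, 0), (13, 1), (14, 0), (14, 1), (15, 0), (15, 1)]
Unfold 4 (reflect across h@8): 32 holes -> [(0, 0), (0, 1), (1, 0), (1, 1), (2, 0), (2, 1), (3, 0), (3, 1), (4, 0), (4, 1), (5, 0), (5, 1), (6, 0), (6, 1), (7, 0), (7, 1), (8, 0), (8, 1), (9, 0), (9, 1), (10, 0), (10, 1), (11, 0), (11, 1), (12, 0), (12, 1), (13, 0), (13, 1), (14, 0), (14, 1), (15, 0), (15, 1)]
Unfold 5 (reflect across v@2): 64 holes -> [(0, 0), (0, 1), (0, 2), (0, 3), (1, 0), (1, 1), (1, 2), (1, 3), (2, 0), (2, 1), (2, 2), (2, 3), (3, 0), (3, 1), (3, 2), (3, 3), (4, 0), (4, 1), (4, 2), (4, 3), (5, 0), (5, 1), (5, 2), (5, 3), (6, 0), (6, 1), (6, 2), (6, 3), (7, 0), (7, 1), (7, 2), (7, 3), (8, 0), (8, 1), (8, 2), (8, 3), (9, 0), (9, 1), (9, 2), (9, 3), (10, 0), (10, 1), (10, 2), (10, 3), (11, 0), (11, 1), (11, 2), (11, 3), (12, 0), (12, 1), (12, 2), (12, 3), (13, 0), (13, 1), (13, 2), (13, 3), (14, 0), (14, 1), (14, 2), (14, 3), (15, 0), (15, 1), (15, 2), (15, 3)]

Answer: 64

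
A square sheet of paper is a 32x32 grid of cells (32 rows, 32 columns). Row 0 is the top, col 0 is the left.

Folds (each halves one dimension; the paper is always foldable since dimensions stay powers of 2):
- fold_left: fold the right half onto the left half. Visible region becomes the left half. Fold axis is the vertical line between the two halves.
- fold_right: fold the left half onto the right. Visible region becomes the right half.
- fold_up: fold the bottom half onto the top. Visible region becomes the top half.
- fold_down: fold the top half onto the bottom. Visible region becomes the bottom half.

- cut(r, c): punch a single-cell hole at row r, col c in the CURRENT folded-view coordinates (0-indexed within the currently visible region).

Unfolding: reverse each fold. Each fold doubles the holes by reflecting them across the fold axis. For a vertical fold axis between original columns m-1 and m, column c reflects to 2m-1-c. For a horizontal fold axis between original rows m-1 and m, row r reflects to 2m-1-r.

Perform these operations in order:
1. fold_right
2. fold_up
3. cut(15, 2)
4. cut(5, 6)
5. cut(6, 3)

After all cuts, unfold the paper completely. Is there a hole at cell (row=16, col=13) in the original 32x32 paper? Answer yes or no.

Op 1 fold_right: fold axis v@16; visible region now rows[0,32) x cols[16,32) = 32x16
Op 2 fold_up: fold axis h@16; visible region now rows[0,16) x cols[16,32) = 16x16
Op 3 cut(15, 2): punch at orig (15,18); cuts so far [(15, 18)]; region rows[0,16) x cols[16,32) = 16x16
Op 4 cut(5, 6): punch at orig (5,22); cuts so far [(5, 22), (15, 18)]; region rows[0,16) x cols[16,32) = 16x16
Op 5 cut(6, 3): punch at orig (6,19); cuts so far [(5, 22), (6, 19), (15, 18)]; region rows[0,16) x cols[16,32) = 16x16
Unfold 1 (reflect across h@16): 6 holes -> [(5, 22), (6, 19), (15, 18), (16, 18), (25, 19), (26, 22)]
Unfold 2 (reflect across v@16): 12 holes -> [(5, 9), (5, 22), (6, 12), (6, 19), (15, 13), (15, 18), (16, 13), (16, 18), (25, 12), (25, 19), (26, 9), (26, 22)]
Holes: [(5, 9), (5, 22), (6, 12), (6, 19), (15, 13), (15, 18), (16, 13), (16, 18), (25, 12), (25, 19), (26, 9), (26, 22)]

Answer: yes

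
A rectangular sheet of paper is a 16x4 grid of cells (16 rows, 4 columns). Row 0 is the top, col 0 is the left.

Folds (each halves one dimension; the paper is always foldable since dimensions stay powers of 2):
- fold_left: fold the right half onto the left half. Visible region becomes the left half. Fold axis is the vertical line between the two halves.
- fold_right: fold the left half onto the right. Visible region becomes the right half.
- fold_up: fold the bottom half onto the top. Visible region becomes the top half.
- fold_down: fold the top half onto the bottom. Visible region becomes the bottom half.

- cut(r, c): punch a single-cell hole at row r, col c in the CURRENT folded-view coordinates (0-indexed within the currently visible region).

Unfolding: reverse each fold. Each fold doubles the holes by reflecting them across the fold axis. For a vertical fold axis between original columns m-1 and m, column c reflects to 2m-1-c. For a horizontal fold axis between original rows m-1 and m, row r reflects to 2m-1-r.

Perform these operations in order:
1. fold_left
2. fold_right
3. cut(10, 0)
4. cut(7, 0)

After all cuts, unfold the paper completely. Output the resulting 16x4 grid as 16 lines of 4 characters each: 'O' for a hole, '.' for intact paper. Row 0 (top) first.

Answer: ....
....
....
....
....
....
....
OOOO
....
....
OOOO
....
....
....
....
....

Derivation:
Op 1 fold_left: fold axis v@2; visible region now rows[0,16) x cols[0,2) = 16x2
Op 2 fold_right: fold axis v@1; visible region now rows[0,16) x cols[1,2) = 16x1
Op 3 cut(10, 0): punch at orig (10,1); cuts so far [(10, 1)]; region rows[0,16) x cols[1,2) = 16x1
Op 4 cut(7, 0): punch at orig (7,1); cuts so far [(7, 1), (10, 1)]; region rows[0,16) x cols[1,2) = 16x1
Unfold 1 (reflect across v@1): 4 holes -> [(7, 0), (7, 1), (10, 0), (10, 1)]
Unfold 2 (reflect across v@2): 8 holes -> [(7, 0), (7, 1), (7, 2), (7, 3), (10, 0), (10, 1), (10, 2), (10, 3)]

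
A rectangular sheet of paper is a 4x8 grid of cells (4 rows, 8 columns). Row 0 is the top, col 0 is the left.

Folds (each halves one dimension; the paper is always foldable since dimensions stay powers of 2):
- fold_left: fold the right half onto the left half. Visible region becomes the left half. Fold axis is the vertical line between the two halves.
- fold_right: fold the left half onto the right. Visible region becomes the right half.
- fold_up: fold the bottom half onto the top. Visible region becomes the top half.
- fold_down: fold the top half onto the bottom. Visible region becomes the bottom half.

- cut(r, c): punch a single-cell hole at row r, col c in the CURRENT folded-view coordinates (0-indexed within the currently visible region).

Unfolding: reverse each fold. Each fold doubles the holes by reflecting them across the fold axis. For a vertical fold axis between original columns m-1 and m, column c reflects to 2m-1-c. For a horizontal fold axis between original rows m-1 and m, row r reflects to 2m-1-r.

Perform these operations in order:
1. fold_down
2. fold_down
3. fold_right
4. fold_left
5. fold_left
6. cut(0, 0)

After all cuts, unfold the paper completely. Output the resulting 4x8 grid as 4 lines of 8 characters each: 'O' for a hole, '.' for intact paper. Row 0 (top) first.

Op 1 fold_down: fold axis h@2; visible region now rows[2,4) x cols[0,8) = 2x8
Op 2 fold_down: fold axis h@3; visible region now rows[3,4) x cols[0,8) = 1x8
Op 3 fold_right: fold axis v@4; visible region now rows[3,4) x cols[4,8) = 1x4
Op 4 fold_left: fold axis v@6; visible region now rows[3,4) x cols[4,6) = 1x2
Op 5 fold_left: fold axis v@5; visible region now rows[3,4) x cols[4,5) = 1x1
Op 6 cut(0, 0): punch at orig (3,4); cuts so far [(3, 4)]; region rows[3,4) x cols[4,5) = 1x1
Unfold 1 (reflect across v@5): 2 holes -> [(3, 4), (3, 5)]
Unfold 2 (reflect across v@6): 4 holes -> [(3, 4), (3, 5), (3, 6), (3, 7)]
Unfold 3 (reflect across v@4): 8 holes -> [(3, 0), (3, 1), (3, 2), (3, 3), (3, 4), (3, 5), (3, 6), (3, 7)]
Unfold 4 (reflect across h@3): 16 holes -> [(2, 0), (2, 1), (2, 2), (2, 3), (2, 4), (2, 5), (2, 6), (2, 7), (3, 0), (3, 1), (3, 2), (3, 3), (3, 4), (3, 5), (3, 6), (3, 7)]
Unfold 5 (reflect across h@2): 32 holes -> [(0, 0), (0, 1), (0, 2), (0, 3), (0, 4), (0, 5), (0, 6), (0, 7), (1, 0), (1, 1), (1, 2), (1, 3), (1, 4), (1, 5), (1, 6), (1, 7), (2, 0), (2, 1), (2, 2), (2, 3), (2, 4), (2, 5), (2, 6), (2, 7), (3, 0), (3, 1), (3, 2), (3, 3), (3, 4), (3, 5), (3, 6), (3, 7)]

Answer: OOOOOOOO
OOOOOOOO
OOOOOOOO
OOOOOOOO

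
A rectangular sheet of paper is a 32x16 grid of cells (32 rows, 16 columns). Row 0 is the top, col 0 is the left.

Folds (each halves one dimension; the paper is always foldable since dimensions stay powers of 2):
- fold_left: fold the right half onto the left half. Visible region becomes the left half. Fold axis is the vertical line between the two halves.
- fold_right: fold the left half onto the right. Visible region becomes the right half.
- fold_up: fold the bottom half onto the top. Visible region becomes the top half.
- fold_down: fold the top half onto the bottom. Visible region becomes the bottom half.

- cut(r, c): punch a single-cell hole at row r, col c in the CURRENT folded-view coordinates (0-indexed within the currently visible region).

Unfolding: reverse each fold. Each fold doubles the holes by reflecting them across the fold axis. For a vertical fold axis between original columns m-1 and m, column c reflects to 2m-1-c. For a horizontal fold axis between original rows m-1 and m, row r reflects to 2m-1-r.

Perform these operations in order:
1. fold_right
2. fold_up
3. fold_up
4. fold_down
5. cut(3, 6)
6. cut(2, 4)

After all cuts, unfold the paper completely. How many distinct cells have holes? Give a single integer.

Answer: 32

Derivation:
Op 1 fold_right: fold axis v@8; visible region now rows[0,32) x cols[8,16) = 32x8
Op 2 fold_up: fold axis h@16; visible region now rows[0,16) x cols[8,16) = 16x8
Op 3 fold_up: fold axis h@8; visible region now rows[0,8) x cols[8,16) = 8x8
Op 4 fold_down: fold axis h@4; visible region now rows[4,8) x cols[8,16) = 4x8
Op 5 cut(3, 6): punch at orig (7,14); cuts so far [(7, 14)]; region rows[4,8) x cols[8,16) = 4x8
Op 6 cut(2, 4): punch at orig (6,12); cuts so far [(6, 12), (7, 14)]; region rows[4,8) x cols[8,16) = 4x8
Unfold 1 (reflect across h@4): 4 holes -> [(0, 14), (1, 12), (6, 12), (7, 14)]
Unfold 2 (reflect across h@8): 8 holes -> [(0, 14), (1, 12), (6, 12), (7, 14), (8, 14), (9, 12), (14, 12), (15, 14)]
Unfold 3 (reflect across h@16): 16 holes -> [(0, 14), (1, 12), (6, 12), (7, 14), (8, 14), (9, 12), (14, 12), (15, 14), (16, 14), (17, 12), (22, 12), (23, 14), (24, 14), (25, 12), (30, 12), (31, 14)]
Unfold 4 (reflect across v@8): 32 holes -> [(0, 1), (0, 14), (1, 3), (1, 12), (6, 3), (6, 12), (7, 1), (7, 14), (8, 1), (8, 14), (9, 3), (9, 12), (14, 3), (14, 12), (15, 1), (15, 14), (16, 1), (16, 14), (17, 3), (17, 12), (22, 3), (22, 12), (23, 1), (23, 14), (24, 1), (24, 14), (25, 3), (25, 12), (30, 3), (30, 12), (31, 1), (31, 14)]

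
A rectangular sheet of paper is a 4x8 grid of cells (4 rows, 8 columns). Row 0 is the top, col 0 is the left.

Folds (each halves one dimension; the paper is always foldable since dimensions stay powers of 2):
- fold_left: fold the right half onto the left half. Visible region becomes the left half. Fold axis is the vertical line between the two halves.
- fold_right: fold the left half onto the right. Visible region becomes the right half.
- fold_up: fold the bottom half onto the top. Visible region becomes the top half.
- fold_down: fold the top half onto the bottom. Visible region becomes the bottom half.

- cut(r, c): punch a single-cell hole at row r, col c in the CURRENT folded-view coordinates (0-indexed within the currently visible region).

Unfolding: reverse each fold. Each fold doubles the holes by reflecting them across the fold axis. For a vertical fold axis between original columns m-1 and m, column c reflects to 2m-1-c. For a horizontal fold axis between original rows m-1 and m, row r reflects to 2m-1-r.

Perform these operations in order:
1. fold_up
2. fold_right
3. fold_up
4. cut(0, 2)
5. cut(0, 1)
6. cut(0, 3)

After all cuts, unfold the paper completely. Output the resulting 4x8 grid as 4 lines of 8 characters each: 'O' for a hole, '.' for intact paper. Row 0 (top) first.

Op 1 fold_up: fold axis h@2; visible region now rows[0,2) x cols[0,8) = 2x8
Op 2 fold_right: fold axis v@4; visible region now rows[0,2) x cols[4,8) = 2x4
Op 3 fold_up: fold axis h@1; visible region now rows[0,1) x cols[4,8) = 1x4
Op 4 cut(0, 2): punch at orig (0,6); cuts so far [(0, 6)]; region rows[0,1) x cols[4,8) = 1x4
Op 5 cut(0, 1): punch at orig (0,5); cuts so far [(0, 5), (0, 6)]; region rows[0,1) x cols[4,8) = 1x4
Op 6 cut(0, 3): punch at orig (0,7); cuts so far [(0, 5), (0, 6), (0, 7)]; region rows[0,1) x cols[4,8) = 1x4
Unfold 1 (reflect across h@1): 6 holes -> [(0, 5), (0, 6), (0, 7), (1, 5), (1, 6), (1, 7)]
Unfold 2 (reflect across v@4): 12 holes -> [(0, 0), (0, 1), (0, 2), (0, 5), (0, 6), (0, 7), (1, 0), (1, 1), (1, 2), (1, 5), (1, 6), (1, 7)]
Unfold 3 (reflect across h@2): 24 holes -> [(0, 0), (0, 1), (0, 2), (0, 5), (0, 6), (0, 7), (1, 0), (1, 1), (1, 2), (1, 5), (1, 6), (1, 7), (2, 0), (2, 1), (2, 2), (2, 5), (2, 6), (2, 7), (3, 0), (3, 1), (3, 2), (3, 5), (3, 6), (3, 7)]

Answer: OOO..OOO
OOO..OOO
OOO..OOO
OOO..OOO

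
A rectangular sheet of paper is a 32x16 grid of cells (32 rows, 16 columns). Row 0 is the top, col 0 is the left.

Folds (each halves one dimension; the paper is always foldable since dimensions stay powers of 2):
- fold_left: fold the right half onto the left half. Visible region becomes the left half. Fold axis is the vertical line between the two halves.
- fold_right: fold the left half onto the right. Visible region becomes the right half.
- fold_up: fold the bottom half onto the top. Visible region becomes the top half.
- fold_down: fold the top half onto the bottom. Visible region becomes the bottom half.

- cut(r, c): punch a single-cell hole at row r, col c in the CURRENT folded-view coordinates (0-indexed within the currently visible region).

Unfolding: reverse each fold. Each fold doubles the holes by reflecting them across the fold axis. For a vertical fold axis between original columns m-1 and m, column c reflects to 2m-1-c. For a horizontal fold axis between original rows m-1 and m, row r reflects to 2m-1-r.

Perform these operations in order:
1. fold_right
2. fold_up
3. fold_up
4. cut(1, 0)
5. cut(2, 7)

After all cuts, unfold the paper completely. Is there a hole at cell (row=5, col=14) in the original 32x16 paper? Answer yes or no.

Answer: no

Derivation:
Op 1 fold_right: fold axis v@8; visible region now rows[0,32) x cols[8,16) = 32x8
Op 2 fold_up: fold axis h@16; visible region now rows[0,16) x cols[8,16) = 16x8
Op 3 fold_up: fold axis h@8; visible region now rows[0,8) x cols[8,16) = 8x8
Op 4 cut(1, 0): punch at orig (1,8); cuts so far [(1, 8)]; region rows[0,8) x cols[8,16) = 8x8
Op 5 cut(2, 7): punch at orig (2,15); cuts so far [(1, 8), (2, 15)]; region rows[0,8) x cols[8,16) = 8x8
Unfold 1 (reflect across h@8): 4 holes -> [(1, 8), (2, 15), (13, 15), (14, 8)]
Unfold 2 (reflect across h@16): 8 holes -> [(1, 8), (2, 15), (13, 15), (14, 8), (17, 8), (18, 15), (29, 15), (30, 8)]
Unfold 3 (reflect across v@8): 16 holes -> [(1, 7), (1, 8), (2, 0), (2, 15), (13, 0), (13, 15), (14, 7), (14, 8), (17, 7), (17, 8), (18, 0), (18, 15), (29, 0), (29, 15), (30, 7), (30, 8)]
Holes: [(1, 7), (1, 8), (2, 0), (2, 15), (13, 0), (13, 15), (14, 7), (14, 8), (17, 7), (17, 8), (18, 0), (18, 15), (29, 0), (29, 15), (30, 7), (30, 8)]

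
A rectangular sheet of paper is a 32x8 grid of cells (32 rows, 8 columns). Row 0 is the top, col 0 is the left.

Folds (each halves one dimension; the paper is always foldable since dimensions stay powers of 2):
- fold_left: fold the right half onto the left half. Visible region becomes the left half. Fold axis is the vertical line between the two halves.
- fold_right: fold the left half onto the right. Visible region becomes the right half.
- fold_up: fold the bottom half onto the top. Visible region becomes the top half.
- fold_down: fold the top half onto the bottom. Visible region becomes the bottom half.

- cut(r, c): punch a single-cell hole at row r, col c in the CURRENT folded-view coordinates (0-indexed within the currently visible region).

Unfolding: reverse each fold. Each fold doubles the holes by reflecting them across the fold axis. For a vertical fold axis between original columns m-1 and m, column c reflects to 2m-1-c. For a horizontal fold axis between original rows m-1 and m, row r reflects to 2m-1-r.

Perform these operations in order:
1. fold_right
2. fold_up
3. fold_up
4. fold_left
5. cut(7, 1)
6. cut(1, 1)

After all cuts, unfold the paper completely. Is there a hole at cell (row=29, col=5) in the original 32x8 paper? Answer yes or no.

Answer: no

Derivation:
Op 1 fold_right: fold axis v@4; visible region now rows[0,32) x cols[4,8) = 32x4
Op 2 fold_up: fold axis h@16; visible region now rows[0,16) x cols[4,8) = 16x4
Op 3 fold_up: fold axis h@8; visible region now rows[0,8) x cols[4,8) = 8x4
Op 4 fold_left: fold axis v@6; visible region now rows[0,8) x cols[4,6) = 8x2
Op 5 cut(7, 1): punch at orig (7,5); cuts so far [(7, 5)]; region rows[0,8) x cols[4,6) = 8x2
Op 6 cut(1, 1): punch at orig (1,5); cuts so far [(1, 5), (7, 5)]; region rows[0,8) x cols[4,6) = 8x2
Unfold 1 (reflect across v@6): 4 holes -> [(1, 5), (1, 6), (7, 5), (7, 6)]
Unfold 2 (reflect across h@8): 8 holes -> [(1, 5), (1, 6), (7, 5), (7, 6), (8, 5), (8, 6), (14, 5), (14, 6)]
Unfold 3 (reflect across h@16): 16 holes -> [(1, 5), (1, 6), (7, 5), (7, 6), (8, 5), (8, 6), (14, 5), (14, 6), (17, 5), (17, 6), (23, 5), (23, 6), (24, 5), (24, 6), (30, 5), (30, 6)]
Unfold 4 (reflect across v@4): 32 holes -> [(1, 1), (1, 2), (1, 5), (1, 6), (7, 1), (7, 2), (7, 5), (7, 6), (8, 1), (8, 2), (8, 5), (8, 6), (14, 1), (14, 2), (14, 5), (14, 6), (17, 1), (17, 2), (17, 5), (17, 6), (23, 1), (23, 2), (23, 5), (23, 6), (24, 1), (24, 2), (24, 5), (24, 6), (30, 1), (30, 2), (30, 5), (30, 6)]
Holes: [(1, 1), (1, 2), (1, 5), (1, 6), (7, 1), (7, 2), (7, 5), (7, 6), (8, 1), (8, 2), (8, 5), (8, 6), (14, 1), (14, 2), (14, 5), (14, 6), (17, 1), (17, 2), (17, 5), (17, 6), (23, 1), (23, 2), (23, 5), (23, 6), (24, 1), (24, 2), (24, 5), (24, 6), (30, 1), (30, 2), (30, 5), (30, 6)]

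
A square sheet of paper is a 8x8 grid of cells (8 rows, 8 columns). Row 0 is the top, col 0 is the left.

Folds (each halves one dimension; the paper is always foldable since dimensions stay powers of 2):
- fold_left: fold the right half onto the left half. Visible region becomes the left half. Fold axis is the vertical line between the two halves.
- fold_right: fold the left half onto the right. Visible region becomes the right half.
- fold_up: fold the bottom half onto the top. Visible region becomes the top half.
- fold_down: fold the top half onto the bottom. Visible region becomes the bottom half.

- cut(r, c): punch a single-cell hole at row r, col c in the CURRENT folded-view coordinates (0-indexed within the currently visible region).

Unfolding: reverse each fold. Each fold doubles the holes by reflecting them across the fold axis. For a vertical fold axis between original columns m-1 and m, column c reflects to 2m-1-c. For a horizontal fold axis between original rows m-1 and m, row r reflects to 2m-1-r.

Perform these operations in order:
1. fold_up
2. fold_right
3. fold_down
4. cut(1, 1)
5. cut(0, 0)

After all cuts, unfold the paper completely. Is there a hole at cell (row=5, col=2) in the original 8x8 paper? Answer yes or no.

Op 1 fold_up: fold axis h@4; visible region now rows[0,4) x cols[0,8) = 4x8
Op 2 fold_right: fold axis v@4; visible region now rows[0,4) x cols[4,8) = 4x4
Op 3 fold_down: fold axis h@2; visible region now rows[2,4) x cols[4,8) = 2x4
Op 4 cut(1, 1): punch at orig (3,5); cuts so far [(3, 5)]; region rows[2,4) x cols[4,8) = 2x4
Op 5 cut(0, 0): punch at orig (2,4); cuts so far [(2, 4), (3, 5)]; region rows[2,4) x cols[4,8) = 2x4
Unfold 1 (reflect across h@2): 4 holes -> [(0, 5), (1, 4), (2, 4), (3, 5)]
Unfold 2 (reflect across v@4): 8 holes -> [(0, 2), (0, 5), (1, 3), (1, 4), (2, 3), (2, 4), (3, 2), (3, 5)]
Unfold 3 (reflect across h@4): 16 holes -> [(0, 2), (0, 5), (1, 3), (1, 4), (2, 3), (2, 4), (3, 2), (3, 5), (4, 2), (4, 5), (5, 3), (5, 4), (6, 3), (6, 4), (7, 2), (7, 5)]
Holes: [(0, 2), (0, 5), (1, 3), (1, 4), (2, 3), (2, 4), (3, 2), (3, 5), (4, 2), (4, 5), (5, 3), (5, 4), (6, 3), (6, 4), (7, 2), (7, 5)]

Answer: no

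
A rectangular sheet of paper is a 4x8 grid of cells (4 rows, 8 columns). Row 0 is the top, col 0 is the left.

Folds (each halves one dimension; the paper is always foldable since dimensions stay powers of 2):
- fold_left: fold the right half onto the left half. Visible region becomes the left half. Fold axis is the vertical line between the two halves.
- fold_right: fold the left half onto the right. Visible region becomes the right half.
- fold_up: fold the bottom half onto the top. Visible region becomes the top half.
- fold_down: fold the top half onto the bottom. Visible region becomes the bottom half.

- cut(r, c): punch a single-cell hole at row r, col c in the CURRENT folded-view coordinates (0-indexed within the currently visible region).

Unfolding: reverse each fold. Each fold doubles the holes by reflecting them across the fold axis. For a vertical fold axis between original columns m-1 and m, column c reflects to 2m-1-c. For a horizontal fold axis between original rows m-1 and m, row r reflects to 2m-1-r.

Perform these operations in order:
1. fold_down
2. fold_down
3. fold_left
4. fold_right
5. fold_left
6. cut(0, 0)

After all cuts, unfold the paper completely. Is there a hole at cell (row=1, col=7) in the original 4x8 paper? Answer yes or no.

Answer: yes

Derivation:
Op 1 fold_down: fold axis h@2; visible region now rows[2,4) x cols[0,8) = 2x8
Op 2 fold_down: fold axis h@3; visible region now rows[3,4) x cols[0,8) = 1x8
Op 3 fold_left: fold axis v@4; visible region now rows[3,4) x cols[0,4) = 1x4
Op 4 fold_right: fold axis v@2; visible region now rows[3,4) x cols[2,4) = 1x2
Op 5 fold_left: fold axis v@3; visible region now rows[3,4) x cols[2,3) = 1x1
Op 6 cut(0, 0): punch at orig (3,2); cuts so far [(3, 2)]; region rows[3,4) x cols[2,3) = 1x1
Unfold 1 (reflect across v@3): 2 holes -> [(3, 2), (3, 3)]
Unfold 2 (reflect across v@2): 4 holes -> [(3, 0), (3, 1), (3, 2), (3, 3)]
Unfold 3 (reflect across v@4): 8 holes -> [(3, 0), (3, 1), (3, 2), (3, 3), (3, 4), (3, 5), (3, 6), (3, 7)]
Unfold 4 (reflect across h@3): 16 holes -> [(2, 0), (2, 1), (2, 2), (2, 3), (2, 4), (2, 5), (2, 6), (2, 7), (3, 0), (3, 1), (3, 2), (3, 3), (3, 4), (3, 5), (3, 6), (3, 7)]
Unfold 5 (reflect across h@2): 32 holes -> [(0, 0), (0, 1), (0, 2), (0, 3), (0, 4), (0, 5), (0, 6), (0, 7), (1, 0), (1, 1), (1, 2), (1, 3), (1, 4), (1, 5), (1, 6), (1, 7), (2, 0), (2, 1), (2, 2), (2, 3), (2, 4), (2, 5), (2, 6), (2, 7), (3, 0), (3, 1), (3, 2), (3, 3), (3, 4), (3, 5), (3, 6), (3, 7)]
Holes: [(0, 0), (0, 1), (0, 2), (0, 3), (0, 4), (0, 5), (0, 6), (0, 7), (1, 0), (1, 1), (1, 2), (1, 3), (1, 4), (1, 5), (1, 6), (1, 7), (2, 0), (2, 1), (2, 2), (2, 3), (2, 4), (2, 5), (2, 6), (2, 7), (3, 0), (3, 1), (3, 2), (3, 3), (3, 4), (3, 5), (3, 6), (3, 7)]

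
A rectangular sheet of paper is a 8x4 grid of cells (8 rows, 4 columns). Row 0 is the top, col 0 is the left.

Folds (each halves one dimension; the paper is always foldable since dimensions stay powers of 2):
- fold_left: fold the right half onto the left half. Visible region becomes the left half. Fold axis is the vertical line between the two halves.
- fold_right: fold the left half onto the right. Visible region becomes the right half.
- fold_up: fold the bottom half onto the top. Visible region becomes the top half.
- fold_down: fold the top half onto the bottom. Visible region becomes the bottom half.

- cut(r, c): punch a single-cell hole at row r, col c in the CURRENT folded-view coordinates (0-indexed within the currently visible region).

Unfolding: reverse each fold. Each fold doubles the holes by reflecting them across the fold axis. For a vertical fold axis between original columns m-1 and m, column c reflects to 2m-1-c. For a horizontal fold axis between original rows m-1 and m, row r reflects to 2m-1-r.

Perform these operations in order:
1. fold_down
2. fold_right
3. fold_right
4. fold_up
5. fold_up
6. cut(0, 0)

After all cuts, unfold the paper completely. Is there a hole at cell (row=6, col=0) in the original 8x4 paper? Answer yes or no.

Op 1 fold_down: fold axis h@4; visible region now rows[4,8) x cols[0,4) = 4x4
Op 2 fold_right: fold axis v@2; visible region now rows[4,8) x cols[2,4) = 4x2
Op 3 fold_right: fold axis v@3; visible region now rows[4,8) x cols[3,4) = 4x1
Op 4 fold_up: fold axis h@6; visible region now rows[4,6) x cols[3,4) = 2x1
Op 5 fold_up: fold axis h@5; visible region now rows[4,5) x cols[3,4) = 1x1
Op 6 cut(0, 0): punch at orig (4,3); cuts so far [(4, 3)]; region rows[4,5) x cols[3,4) = 1x1
Unfold 1 (reflect across h@5): 2 holes -> [(4, 3), (5, 3)]
Unfold 2 (reflect across h@6): 4 holes -> [(4, 3), (5, 3), (6, 3), (7, 3)]
Unfold 3 (reflect across v@3): 8 holes -> [(4, 2), (4, 3), (5, 2), (5, 3), (6, 2), (6, 3), (7, 2), (7, 3)]
Unfold 4 (reflect across v@2): 16 holes -> [(4, 0), (4, 1), (4, 2), (4, 3), (5, 0), (5, 1), (5, 2), (5, 3), (6, 0), (6, 1), (6, 2), (6, 3), (7, 0), (7, 1), (7, 2), (7, 3)]
Unfold 5 (reflect across h@4): 32 holes -> [(0, 0), (0, 1), (0, 2), (0, 3), (1, 0), (1, 1), (1, 2), (1, 3), (2, 0), (2, 1), (2, 2), (2, 3), (3, 0), (3, 1), (3, 2), (3, 3), (4, 0), (4, 1), (4, 2), (4, 3), (5, 0), (5, 1), (5, 2), (5, 3), (6, 0), (6, 1), (6, 2), (6, 3), (7, 0), (7, 1), (7, 2), (7, 3)]
Holes: [(0, 0), (0, 1), (0, 2), (0, 3), (1, 0), (1, 1), (1, 2), (1, 3), (2, 0), (2, 1), (2, 2), (2, 3), (3, 0), (3, 1), (3, 2), (3, 3), (4, 0), (4, 1), (4, 2), (4, 3), (5, 0), (5, 1), (5, 2), (5, 3), (6, 0), (6, 1), (6, 2), (6, 3), (7, 0), (7, 1), (7, 2), (7, 3)]

Answer: yes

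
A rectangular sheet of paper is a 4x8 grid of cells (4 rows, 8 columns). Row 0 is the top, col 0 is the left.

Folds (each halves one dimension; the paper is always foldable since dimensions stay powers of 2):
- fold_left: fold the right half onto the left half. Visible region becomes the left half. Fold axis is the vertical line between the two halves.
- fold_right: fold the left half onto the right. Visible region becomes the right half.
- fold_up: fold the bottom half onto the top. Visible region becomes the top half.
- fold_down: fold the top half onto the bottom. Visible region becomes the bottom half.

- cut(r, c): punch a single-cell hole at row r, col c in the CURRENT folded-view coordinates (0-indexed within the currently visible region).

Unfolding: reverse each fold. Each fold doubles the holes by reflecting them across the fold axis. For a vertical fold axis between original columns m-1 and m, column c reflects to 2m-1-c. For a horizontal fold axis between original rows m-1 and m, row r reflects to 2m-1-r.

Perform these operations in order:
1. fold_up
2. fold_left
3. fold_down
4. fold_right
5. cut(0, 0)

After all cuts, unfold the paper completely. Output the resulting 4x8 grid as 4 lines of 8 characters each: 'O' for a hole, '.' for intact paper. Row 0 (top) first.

Answer: .OO..OO.
.OO..OO.
.OO..OO.
.OO..OO.

Derivation:
Op 1 fold_up: fold axis h@2; visible region now rows[0,2) x cols[0,8) = 2x8
Op 2 fold_left: fold axis v@4; visible region now rows[0,2) x cols[0,4) = 2x4
Op 3 fold_down: fold axis h@1; visible region now rows[1,2) x cols[0,4) = 1x4
Op 4 fold_right: fold axis v@2; visible region now rows[1,2) x cols[2,4) = 1x2
Op 5 cut(0, 0): punch at orig (1,2); cuts so far [(1, 2)]; region rows[1,2) x cols[2,4) = 1x2
Unfold 1 (reflect across v@2): 2 holes -> [(1, 1), (1, 2)]
Unfold 2 (reflect across h@1): 4 holes -> [(0, 1), (0, 2), (1, 1), (1, 2)]
Unfold 3 (reflect across v@4): 8 holes -> [(0, 1), (0, 2), (0, 5), (0, 6), (1, 1), (1, 2), (1, 5), (1, 6)]
Unfold 4 (reflect across h@2): 16 holes -> [(0, 1), (0, 2), (0, 5), (0, 6), (1, 1), (1, 2), (1, 5), (1, 6), (2, 1), (2, 2), (2, 5), (2, 6), (3, 1), (3, 2), (3, 5), (3, 6)]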